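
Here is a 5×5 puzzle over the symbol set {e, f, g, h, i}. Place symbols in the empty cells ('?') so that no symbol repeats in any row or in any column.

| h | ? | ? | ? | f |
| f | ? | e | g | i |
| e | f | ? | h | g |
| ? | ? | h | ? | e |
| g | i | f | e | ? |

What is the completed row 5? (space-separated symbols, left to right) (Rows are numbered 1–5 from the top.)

g i f e h

(r1,c4) = i
(r2,c2) = h
(r3,c3) = i
(r4,c1) = i
(r4,c2) = g
(r4,c4) = f
(r5,c5) = h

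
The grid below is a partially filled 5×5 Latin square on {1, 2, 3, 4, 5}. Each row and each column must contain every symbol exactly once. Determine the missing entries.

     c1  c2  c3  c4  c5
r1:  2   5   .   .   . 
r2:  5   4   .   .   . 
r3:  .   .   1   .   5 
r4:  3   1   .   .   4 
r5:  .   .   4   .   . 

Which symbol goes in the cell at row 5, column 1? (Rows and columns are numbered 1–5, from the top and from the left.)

(r1,c3) = 3
(r1,c5) = 1
(r2,c3) = 2
(r2,c5) = 3
(r3,c1) = 4
(r4,c3) = 5
(r4,c4) = 2
(r5,c1) = 1

1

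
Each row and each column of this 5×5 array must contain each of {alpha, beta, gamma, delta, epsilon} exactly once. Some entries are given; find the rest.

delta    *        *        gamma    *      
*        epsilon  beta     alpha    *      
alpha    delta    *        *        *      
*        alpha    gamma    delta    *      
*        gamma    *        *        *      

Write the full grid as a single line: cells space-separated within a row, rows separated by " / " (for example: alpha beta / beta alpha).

delta beta alpha gamma epsilon / gamma epsilon beta alpha delta / alpha delta epsilon beta gamma / epsilon alpha gamma delta beta / beta gamma delta epsilon alpha

(r1,c2) = beta
(r2,c1) = gamma
(r2,c5) = delta
(r3,c3) = epsilon
(r3,c4) = beta
(r3,c5) = gamma
(r5,c4) = epsilon
(r1,c3) = alpha
(r1,c5) = epsilon
(r4,c5) = beta
(r5,c1) = beta
(r5,c3) = delta
(r5,c5) = alpha
(r4,c1) = epsilon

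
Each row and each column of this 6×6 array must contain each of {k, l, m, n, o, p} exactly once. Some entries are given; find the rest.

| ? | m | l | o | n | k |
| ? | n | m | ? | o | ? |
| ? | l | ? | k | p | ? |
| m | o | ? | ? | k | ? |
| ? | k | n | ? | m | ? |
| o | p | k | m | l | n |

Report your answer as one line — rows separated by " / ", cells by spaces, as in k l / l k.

(r1,c1): row 1 has {k,l,m,n,o}; column 1 has {m,o}, so it must be p.
(r3,c1): row 3 has {k,l,p}; column 1 has {m,o,p}, so it must be n.
(r3,c3): row 3 has {k,l,n,p}; column 3 has {k,l,m,n}, so it must be o.
(r3,c6): row 3 has {k,l,n,o,p}; column 6 has {k,n}, so it must be m.
(r4,c3): row 4 has {k,m,o}; column 3 has {k,l,m,n,o}, so it must be p.
(r4,c6): row 4 has {k,m,o,p}; column 6 has {k,m,n}, so it must be l.
(r5,c1): row 5 has {k,m,n}; column 1 has {m,n,o,p}, so it must be l.
(r5,c4): row 5 has {k,l,m,n}; column 4 has {k,m,o}, so it must be p.
(r5,c6): row 5 has {k,l,m,n,p}; column 6 has {k,l,m,n}, so it must be o.
(r2,c1): row 2 has {m,n,o}; column 1 has {l,m,n,o,p}, so it must be k.
(r2,c4): row 2 has {k,m,n,o}; column 4 has {k,m,o,p}, so it must be l.
(r2,c6): row 2 has {k,l,m,n,o}; column 6 has {k,l,m,n,o}, so it must be p.
(r4,c4): row 4 has {k,l,m,o,p}; column 4 has {k,l,m,o,p}, so it must be n.

p m l o n k / k n m l o p / n l o k p m / m o p n k l / l k n p m o / o p k m l n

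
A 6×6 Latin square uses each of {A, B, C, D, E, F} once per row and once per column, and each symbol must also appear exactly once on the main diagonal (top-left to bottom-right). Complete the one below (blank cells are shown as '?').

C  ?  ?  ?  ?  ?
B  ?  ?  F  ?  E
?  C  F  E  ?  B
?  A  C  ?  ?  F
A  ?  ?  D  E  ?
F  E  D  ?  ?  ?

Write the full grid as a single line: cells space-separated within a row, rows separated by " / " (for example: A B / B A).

C B E A F D / B D A F C E / D C F E A B / E A C B D F / A F B D E C / F E D C B A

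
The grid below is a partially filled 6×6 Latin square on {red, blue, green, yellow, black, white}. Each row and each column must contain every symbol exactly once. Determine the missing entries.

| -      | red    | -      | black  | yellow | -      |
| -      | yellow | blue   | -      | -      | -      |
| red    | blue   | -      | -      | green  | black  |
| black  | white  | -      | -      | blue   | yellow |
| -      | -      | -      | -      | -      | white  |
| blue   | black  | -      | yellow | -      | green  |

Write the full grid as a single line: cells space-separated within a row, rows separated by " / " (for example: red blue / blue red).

green red white black yellow blue / white yellow blue green black red / red blue yellow white green black / black white green red blue yellow / yellow green black blue red white / blue black red yellow white green

(r1,c6) = blue
(r2,c6) = red
(r3,c4) = white
(r5,c2) = green
(r2,c4) = green
(r3,c3) = yellow
(r4,c4) = red
(r5,c1) = yellow
(r5,c4) = blue
(r2,c1) = white
(r2,c5) = black
(r4,c3) = green
(r5,c5) = red
(r6,c5) = white
(r1,c1) = green
(r1,c3) = white
(r5,c3) = black
(r6,c3) = red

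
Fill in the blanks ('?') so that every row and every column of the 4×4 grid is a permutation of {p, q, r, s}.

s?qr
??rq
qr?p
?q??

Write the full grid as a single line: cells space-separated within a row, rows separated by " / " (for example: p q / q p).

s p q r / p s r q / q r s p / r q p s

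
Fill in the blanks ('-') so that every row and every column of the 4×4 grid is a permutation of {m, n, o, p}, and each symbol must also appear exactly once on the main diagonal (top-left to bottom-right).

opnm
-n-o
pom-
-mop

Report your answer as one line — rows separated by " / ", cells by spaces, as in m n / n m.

o p n m / m n p o / p o m n / n m o p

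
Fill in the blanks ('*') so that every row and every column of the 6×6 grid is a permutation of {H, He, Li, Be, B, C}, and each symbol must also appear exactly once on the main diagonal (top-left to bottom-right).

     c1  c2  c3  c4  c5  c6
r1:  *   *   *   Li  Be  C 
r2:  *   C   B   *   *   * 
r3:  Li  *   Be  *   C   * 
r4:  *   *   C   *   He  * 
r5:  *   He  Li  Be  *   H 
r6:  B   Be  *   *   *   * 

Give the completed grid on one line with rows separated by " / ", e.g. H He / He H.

He B H Li Be C / H C B He Li Be / Li H Be B C He / Be Li C H He B / C He Li Be B H / B Be He C H Li

row 5 has {H,He,Li,Be}; column 1 has {Li,B} — only C is left for (r5,c1).
row 5 has {H,He,Li,Be,C}; column 5 has {He,Be,C}; the diagonal has {Be,C} — only B is left for (r5,c5).
row 4 has {He,C}; column 4 has {Li,Be}; the diagonal has {Be,B,C} — only H is left for (r4,c4).
row 1 has {Li,Be,C}; column 1 has {Li,B,C}; the diagonal has {H,Be,B,C} — only He is left for (r1,c1).
row 1 has {He,Li,Be,C}; column 3 has {Li,Be,B,C} — only H is left for (r1,c3).
row 2 has {B,C}; column 4 has {H,Li,Be} — only He is left for (r2,c4).
row 3 has {Li,Be,C}; column 4 has {H,He,Li,Be} — only B is left for (r3,c4).
row 3 has {Li,Be,B,C}; column 6 has {H,C} — only He is left for (r3,c6).
row 4 has {H,He,C}; column 1 has {He,Li,B,C} — only Be is left for (r4,c1).
row 6 has {Be,B}; column 3 has {H,Li,Be,B,C} — only He is left for (r6,c3).
row 6 has {He,Be,B}; column 4 has {H,He,Li,Be,B} — only C is left for (r6,c4).
row 6 has {He,Be,B,C}; column 6 has {H,He,C}; the diagonal has {H,He,Be,B,C} — only Li is left for (r6,c6).
row 1 has {H,He,Li,Be,C}; column 2 has {He,Be,C} — only B is left for (r1,c2).
row 2 has {He,B,C}; column 1 has {He,Li,Be,B,C} — only H is left for (r2,c1).
row 2 has {H,He,B,C}; column 5 has {He,Be,B,C} — only Li is left for (r2,c5).
row 2 has {H,He,Li,B,C}; column 6 has {H,He,Li,C} — only Be is left for (r2,c6).
row 3 has {He,Li,Be,B,C}; column 2 has {He,Be,B,C} — only H is left for (r3,c2).
row 4 has {H,He,Be,C}; column 2 has {H,He,Be,B,C} — only Li is left for (r4,c2).
row 4 has {H,He,Li,Be,C}; column 6 has {H,He,Li,Be,C} — only B is left for (r4,c6).
row 6 has {He,Li,Be,B,C}; column 5 has {He,Li,Be,B,C} — only H is left for (r6,c5).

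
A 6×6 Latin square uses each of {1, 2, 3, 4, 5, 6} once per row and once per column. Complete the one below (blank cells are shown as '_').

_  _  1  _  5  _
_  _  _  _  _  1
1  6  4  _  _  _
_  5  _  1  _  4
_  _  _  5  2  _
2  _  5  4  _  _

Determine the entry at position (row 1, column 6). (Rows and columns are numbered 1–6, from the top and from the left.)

(r3,c5) = 3
(r4,c5) = 6
(r6,c5) = 1
(r2,c5) = 4
(r3,c4) = 2
(r3,c6) = 5
(r4,c1) = 3
(r4,c3) = 2
(r6,c2) = 3
(r6,c6) = 6
(r2,c2) = 2
(r5,c6) = 3
(r1,c2) = 4
(r1,c6) = 2

2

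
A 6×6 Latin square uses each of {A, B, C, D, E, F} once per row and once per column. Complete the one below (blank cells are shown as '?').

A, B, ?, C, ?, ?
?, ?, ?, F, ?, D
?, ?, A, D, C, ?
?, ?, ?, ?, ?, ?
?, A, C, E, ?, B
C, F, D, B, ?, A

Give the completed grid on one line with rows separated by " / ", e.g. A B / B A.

A B F C D E / E C B F A D / B E A D C F / F D E A B C / D A C E F B / C F D B E A

(r3,c2) = E
(r3,c6) = F
(r4,c4) = A
(r6,c5) = E
(r1,c6) = E
(r2,c2) = C
(r3,c1) = B
(r4,c2) = D
(r4,c6) = C
(r1,c3) = F
(r1,c5) = D
(r2,c1) = E
(r2,c3) = B
(r2,c5) = A
(r4,c1) = F
(r4,c3) = E
(r4,c5) = B
(r5,c1) = D
(r5,c5) = F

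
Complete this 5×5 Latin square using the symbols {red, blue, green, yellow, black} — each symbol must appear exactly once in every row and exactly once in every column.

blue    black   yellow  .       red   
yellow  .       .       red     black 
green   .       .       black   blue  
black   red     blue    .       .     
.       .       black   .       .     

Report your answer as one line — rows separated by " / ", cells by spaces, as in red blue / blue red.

(r1,c4) = green
(r2,c3) = green
(r3,c2) = yellow
(r3,c3) = red
(r4,c4) = yellow
(r4,c5) = green
(r5,c1) = red
(r5,c4) = blue
(r5,c5) = yellow
(r2,c2) = blue
(r5,c2) = green

blue black yellow green red / yellow blue green red black / green yellow red black blue / black red blue yellow green / red green black blue yellow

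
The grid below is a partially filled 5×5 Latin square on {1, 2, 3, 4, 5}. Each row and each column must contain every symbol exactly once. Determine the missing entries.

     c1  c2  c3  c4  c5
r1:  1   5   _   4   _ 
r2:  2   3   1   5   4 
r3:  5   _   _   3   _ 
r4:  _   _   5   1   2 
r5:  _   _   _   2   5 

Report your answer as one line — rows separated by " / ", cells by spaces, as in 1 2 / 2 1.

1 5 2 4 3 / 2 3 1 5 4 / 5 2 4 3 1 / 3 4 5 1 2 / 4 1 3 2 5

(r1,c5) = 3
(r3,c5) = 1
(r4,c2) = 4
(r5,c2) = 1
(r1,c3) = 2
(r3,c2) = 2
(r3,c3) = 4
(r4,c1) = 3
(r5,c1) = 4
(r5,c3) = 3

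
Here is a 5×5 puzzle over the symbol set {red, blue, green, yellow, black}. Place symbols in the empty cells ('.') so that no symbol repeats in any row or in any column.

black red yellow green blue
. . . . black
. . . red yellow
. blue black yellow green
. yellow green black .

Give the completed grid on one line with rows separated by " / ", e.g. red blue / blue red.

black red yellow green blue / yellow green red blue black / green black blue red yellow / red blue black yellow green / blue yellow green black red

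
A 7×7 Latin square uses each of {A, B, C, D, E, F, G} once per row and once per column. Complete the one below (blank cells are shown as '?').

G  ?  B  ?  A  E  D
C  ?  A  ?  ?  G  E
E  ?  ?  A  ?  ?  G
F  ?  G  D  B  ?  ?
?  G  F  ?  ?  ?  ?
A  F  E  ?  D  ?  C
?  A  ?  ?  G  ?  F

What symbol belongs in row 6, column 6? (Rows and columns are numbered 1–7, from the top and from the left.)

At row 1, column 2: row 1 has {A,B,D,E,G}; column 2 has {A,F,G}; that leaves C.
At row 1, column 4: row 1 has {A,B,C,D,E,G}; column 4 has {A,D}; that leaves F.
At row 2, column 4: row 2 has {A,C,E,G}; column 4 has {A,D,F}; that leaves B.
At row 2, column 5: row 2 has {A,B,C,E,G}; column 5 has {A,B,D,G}; that leaves F.
At row 3, column 5: row 3 has {A,E,G}; column 5 has {A,B,D,F,G}; that leaves C.
At row 4, column 2: row 4 has {B,D,F,G}; column 2 has {A,C,F,G}; that leaves E.
At row 4, column 7: row 4 has {B,D,E,F,G}; column 7 has {C,D,E,F,G}; that leaves A.
At row 5, column 5: row 5 has {F,G}; column 5 has {A,B,C,D,F,G}; that leaves E.
At row 5, column 7: row 5 has {E,F,G}; column 7 has {A,C,D,E,F,G}; that leaves B.
At row 6, column 4: row 6 has {A,C,D,E,F}; column 4 has {A,B,D,F}; that leaves G.
At row 6, column 6: row 6 has {A,C,D,E,F,G}; column 6 has {E,G}; that leaves B.

B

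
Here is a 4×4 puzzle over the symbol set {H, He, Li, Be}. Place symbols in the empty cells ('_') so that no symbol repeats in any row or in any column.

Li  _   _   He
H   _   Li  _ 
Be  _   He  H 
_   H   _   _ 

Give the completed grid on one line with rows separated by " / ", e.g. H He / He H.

Li Be H He / H He Li Be / Be Li He H / He H Be Li

(r1,c2) = Be
(r1,c3) = H
(r2,c2) = He
(r2,c4) = Be
(r3,c2) = Li
(r4,c1) = He
(r4,c3) = Be
(r4,c4) = Li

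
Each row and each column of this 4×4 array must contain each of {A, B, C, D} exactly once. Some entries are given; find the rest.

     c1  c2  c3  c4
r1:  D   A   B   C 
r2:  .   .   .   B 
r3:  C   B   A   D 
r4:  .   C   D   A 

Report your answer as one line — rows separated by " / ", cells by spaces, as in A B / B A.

(r2,c1): row 2 has {B}; column 1 has {C,D}, so it must be A.
(r2,c2): row 2 has {A,B}; column 2 has {A,B,C}, so it must be D.
(r2,c3): row 2 has {A,B,D}; column 3 has {A,B,D}, so it must be C.
(r4,c1): row 4 has {A,C,D}; column 1 has {A,C,D}, so it must be B.

D A B C / A D C B / C B A D / B C D A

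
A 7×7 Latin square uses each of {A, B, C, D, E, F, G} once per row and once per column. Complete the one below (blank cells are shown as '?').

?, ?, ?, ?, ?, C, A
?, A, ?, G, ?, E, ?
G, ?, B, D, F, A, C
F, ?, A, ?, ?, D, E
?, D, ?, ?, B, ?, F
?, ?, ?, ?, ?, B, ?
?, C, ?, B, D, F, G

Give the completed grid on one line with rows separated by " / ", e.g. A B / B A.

B G D F E C A / D A F G C E B / G E B D F A C / F B A C G D E / E D C A B G F / C F G E A B D / A C E B D F G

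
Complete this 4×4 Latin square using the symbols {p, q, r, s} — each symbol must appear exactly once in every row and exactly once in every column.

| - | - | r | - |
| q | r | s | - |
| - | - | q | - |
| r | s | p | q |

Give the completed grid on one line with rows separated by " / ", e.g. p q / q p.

p q r s / q r s p / s p q r / r s p q

At row 2, column 4: row 2 has {q,r,s}; column 4 has {q}; that leaves p.
At row 3, column 2: row 3 has {q}; column 2 has {r,s}; that leaves p.
At row 1, column 2: row 1 has {r}; column 2 has {p,r,s}; that leaves q.
At row 1, column 4: row 1 has {q,r}; column 4 has {p,q}; that leaves s.
At row 3, column 1: row 3 has {p,q}; column 1 has {q,r}; that leaves s.
At row 3, column 4: row 3 has {p,q,s}; column 4 has {p,q,s}; that leaves r.
At row 1, column 1: row 1 has {q,r,s}; column 1 has {q,r,s}; that leaves p.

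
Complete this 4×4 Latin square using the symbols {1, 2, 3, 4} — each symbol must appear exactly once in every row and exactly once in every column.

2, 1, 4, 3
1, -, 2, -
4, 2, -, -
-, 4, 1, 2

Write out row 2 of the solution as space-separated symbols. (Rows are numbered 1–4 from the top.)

1 3 2 4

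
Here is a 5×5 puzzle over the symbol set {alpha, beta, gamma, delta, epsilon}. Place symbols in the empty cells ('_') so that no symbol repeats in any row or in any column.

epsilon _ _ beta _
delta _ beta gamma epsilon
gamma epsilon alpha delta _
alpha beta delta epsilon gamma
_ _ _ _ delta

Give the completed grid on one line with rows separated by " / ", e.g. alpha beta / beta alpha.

epsilon delta gamma beta alpha / delta alpha beta gamma epsilon / gamma epsilon alpha delta beta / alpha beta delta epsilon gamma / beta gamma epsilon alpha delta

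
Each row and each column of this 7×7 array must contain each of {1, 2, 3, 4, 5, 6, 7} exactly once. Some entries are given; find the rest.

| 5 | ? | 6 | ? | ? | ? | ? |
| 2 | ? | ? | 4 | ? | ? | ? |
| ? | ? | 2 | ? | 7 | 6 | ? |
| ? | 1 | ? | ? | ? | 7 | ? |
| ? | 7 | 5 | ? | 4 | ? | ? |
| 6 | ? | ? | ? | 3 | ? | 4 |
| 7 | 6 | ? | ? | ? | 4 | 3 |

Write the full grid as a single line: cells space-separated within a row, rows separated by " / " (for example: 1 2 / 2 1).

5 4 6 7 1 3 2 / 2 5 3 4 6 1 7 / 4 3 2 5 7 6 1 / 3 1 4 6 2 7 5 / 1 7 5 3 4 2 6 / 6 2 7 1 3 5 4 / 7 6 1 2 5 4 3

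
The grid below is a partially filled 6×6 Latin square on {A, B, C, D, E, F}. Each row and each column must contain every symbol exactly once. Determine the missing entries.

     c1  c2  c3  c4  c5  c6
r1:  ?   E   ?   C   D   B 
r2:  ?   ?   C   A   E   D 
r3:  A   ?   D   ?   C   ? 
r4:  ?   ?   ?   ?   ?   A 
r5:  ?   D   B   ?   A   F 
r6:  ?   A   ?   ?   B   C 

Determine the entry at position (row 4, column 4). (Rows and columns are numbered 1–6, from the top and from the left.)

B

At row 1, column 1: row 1 has {B,C,D,E}; column 1 has {A}; that leaves F.
At row 1, column 3: row 1 has {B,C,D,E,F}; column 3 has {B,C,D}; that leaves A.
At row 2, column 1: row 2 has {A,C,D,E}; column 1 has {A,F}; that leaves B.
At row 2, column 2: row 2 has {A,B,C,D,E}; column 2 has {A,D,E}; that leaves F.
At row 3, column 2: row 3 has {A,C,D}; column 2 has {A,D,E,F}; that leaves B.
At row 3, column 6: row 3 has {A,B,C,D}; column 6 has {A,B,C,D,F}; that leaves E.
At row 4, column 2: row 4 has {A}; column 2 has {A,B,D,E,F}; that leaves C.
At row 4, column 5: row 4 has {A,C}; column 5 has {A,B,C,D,E}; that leaves F.
At row 5, column 4: row 5 has {A,B,D,F}; column 4 has {A,C}; that leaves E.
At row 3, column 4: row 3 has {A,B,C,D,E}; column 4 has {A,C,E}; that leaves F.
At row 4, column 3: row 4 has {A,C,F}; column 3 has {A,B,C,D}; that leaves E.
At row 5, column 1: row 5 has {A,B,D,E,F}; column 1 has {A,B,F}; that leaves C.
At row 6, column 3: row 6 has {A,B,C}; column 3 has {A,B,C,D,E}; that leaves F.
At row 6, column 4: row 6 has {A,B,C,F}; column 4 has {A,C,E,F}; that leaves D.
At row 4, column 1: row 4 has {A,C,E,F}; column 1 has {A,B,C,F}; that leaves D.
At row 4, column 4: row 4 has {A,C,D,E,F}; column 4 has {A,C,D,E,F}; that leaves B.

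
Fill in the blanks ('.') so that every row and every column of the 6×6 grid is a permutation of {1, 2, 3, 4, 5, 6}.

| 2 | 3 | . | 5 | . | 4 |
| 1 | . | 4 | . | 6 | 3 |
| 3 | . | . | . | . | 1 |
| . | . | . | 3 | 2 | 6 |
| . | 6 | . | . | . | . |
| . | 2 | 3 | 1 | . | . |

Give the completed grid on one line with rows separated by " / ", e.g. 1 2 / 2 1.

At row 1, column 5: row 1 has {2,3,4,5}; column 5 has {2,6}; that leaves 1.
At row 2, column 2: row 2 has {1,3,4,6}; column 2 has {2,3,6}; that leaves 5.
At row 2, column 4: row 2 has {1,3,4,5,6}; column 4 has {1,3,5}; that leaves 2.
At row 3, column 2: row 3 has {1,3}; column 2 has {2,3,5,6}; that leaves 4.
At row 3, column 4: row 3 has {1,3,4}; column 4 has {1,2,3,5}; that leaves 6.
At row 3, column 5: row 3 has {1,3,4,6}; column 5 has {1,2,6}; that leaves 5.
At row 4, column 2: row 4 has {2,3,6}; column 2 has {2,3,4,5,6}; that leaves 1.
At row 4, column 3: row 4 has {1,2,3,6}; column 3 has {3,4}; that leaves 5.
At row 5, column 4: row 5 has {6}; column 4 has {1,2,3,5,6}; that leaves 4.
At row 5, column 5: row 5 has {4,6}; column 5 has {1,2,5,6}; that leaves 3.
At row 6, column 5: row 6 has {1,2,3}; column 5 has {1,2,3,5,6}; that leaves 4.
At row 6, column 6: row 6 has {1,2,3,4}; column 6 has {1,3,4,6}; that leaves 5.
At row 1, column 3: row 1 has {1,2,3,4,5}; column 3 has {3,4,5}; that leaves 6.
At row 3, column 3: row 3 has {1,3,4,5,6}; column 3 has {3,4,5,6}; that leaves 2.
At row 4, column 1: row 4 has {1,2,3,5,6}; column 1 has {1,2,3}; that leaves 4.
At row 5, column 1: row 5 has {3,4,6}; column 1 has {1,2,3,4}; that leaves 5.
At row 5, column 3: row 5 has {3,4,5,6}; column 3 has {2,3,4,5,6}; that leaves 1.
At row 5, column 6: row 5 has {1,3,4,5,6}; column 6 has {1,3,4,5,6}; that leaves 2.
At row 6, column 1: row 6 has {1,2,3,4,5}; column 1 has {1,2,3,4,5}; that leaves 6.

2 3 6 5 1 4 / 1 5 4 2 6 3 / 3 4 2 6 5 1 / 4 1 5 3 2 6 / 5 6 1 4 3 2 / 6 2 3 1 4 5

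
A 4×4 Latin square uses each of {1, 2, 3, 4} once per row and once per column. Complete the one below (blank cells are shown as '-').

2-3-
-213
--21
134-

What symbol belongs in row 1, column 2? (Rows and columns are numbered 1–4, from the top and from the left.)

(r1,c4) = 4
(r2,c1) = 4
(r3,c1) = 3
(r3,c2) = 4
(r4,c4) = 2
(r1,c2) = 1

1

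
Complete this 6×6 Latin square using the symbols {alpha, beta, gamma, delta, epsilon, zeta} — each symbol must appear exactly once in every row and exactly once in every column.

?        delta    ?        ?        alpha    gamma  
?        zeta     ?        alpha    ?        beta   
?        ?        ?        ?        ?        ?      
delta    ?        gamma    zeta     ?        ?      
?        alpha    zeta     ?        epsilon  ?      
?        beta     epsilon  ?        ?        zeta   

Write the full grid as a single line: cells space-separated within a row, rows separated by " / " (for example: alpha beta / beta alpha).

zeta delta beta epsilon alpha gamma / epsilon zeta delta alpha gamma beta / beta gamma alpha delta zeta epsilon / delta epsilon gamma zeta beta alpha / gamma alpha zeta beta epsilon delta / alpha beta epsilon gamma delta zeta

Cell (r1,c3): row 1 has {alpha,gamma,delta}; column 3 has {gamma,epsilon,zeta} → beta.
Cell (r1,c4): row 1 has {alpha,beta,gamma,delta}; column 4 has {alpha,zeta} → epsilon.
Cell (r2,c3): row 2 has {alpha,beta,zeta}; column 3 has {beta,gamma,epsilon,zeta} → delta.
Cell (r2,c5): row 2 has {alpha,beta,delta,zeta}; column 5 has {alpha,epsilon} → gamma.
Cell (r3,c3): row 3 is empty so far; column 3 has {beta,gamma,delta,epsilon,zeta} → alpha.
Cell (r4,c2): row 4 has {gamma,delta,zeta}; column 2 has {alpha,beta,delta,zeta} → epsilon.
Cell (r4,c5): row 4 has {gamma,delta,epsilon,zeta}; column 5 has {alpha,gamma,epsilon} → beta.
Cell (r4,c6): row 4 has {beta,gamma,delta,epsilon,zeta}; column 6 has {beta,gamma,zeta} → alpha.
Cell (r5,c6): row 5 has {alpha,epsilon,zeta}; column 6 has {alpha,beta,gamma,zeta} → delta.
Cell (r6,c5): row 6 has {beta,epsilon,zeta}; column 5 has {alpha,beta,gamma,epsilon} → delta.
Cell (r1,c1): row 1 has {alpha,beta,gamma,delta,epsilon}; column 1 has {delta} → zeta.
Cell (r2,c1): row 2 has {alpha,beta,gamma,delta,zeta}; column 1 has {delta,zeta} → epsilon.
Cell (r3,c2): row 3 has {alpha}; column 2 has {alpha,beta,delta,epsilon,zeta} → gamma.
Cell (r3,c5): row 3 has {alpha,gamma}; column 5 has {alpha,beta,gamma,delta,epsilon} → zeta.
Cell (r3,c6): row 3 has {alpha,gamma,zeta}; column 6 has {alpha,beta,gamma,delta,zeta} → epsilon.
Cell (r6,c4): row 6 has {beta,delta,epsilon,zeta}; column 4 has {alpha,epsilon,zeta} → gamma.
Cell (r3,c1): row 3 has {alpha,gamma,epsilon,zeta}; column 1 has {delta,epsilon,zeta} → beta.
Cell (r3,c4): row 3 has {alpha,beta,gamma,epsilon,zeta}; column 4 has {alpha,gamma,epsilon,zeta} → delta.
Cell (r5,c1): row 5 has {alpha,delta,epsilon,zeta}; column 1 has {beta,delta,epsilon,zeta} → gamma.
Cell (r5,c4): row 5 has {alpha,gamma,delta,epsilon,zeta}; column 4 has {alpha,gamma,delta,epsilon,zeta} → beta.
Cell (r6,c1): row 6 has {beta,gamma,delta,epsilon,zeta}; column 1 has {beta,gamma,delta,epsilon,zeta} → alpha.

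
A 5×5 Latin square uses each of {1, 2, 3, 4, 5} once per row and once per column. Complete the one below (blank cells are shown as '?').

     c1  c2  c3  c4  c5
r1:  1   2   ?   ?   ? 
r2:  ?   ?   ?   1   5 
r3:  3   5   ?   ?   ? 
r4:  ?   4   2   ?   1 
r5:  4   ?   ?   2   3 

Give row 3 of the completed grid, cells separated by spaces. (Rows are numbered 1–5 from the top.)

(r1,c5) = 4
(r2,c1) = 2
(r2,c2) = 3
(r2,c3) = 4
(r3,c3) = 1
(r3,c4) = 4
(r3,c5) = 2

3 5 1 4 2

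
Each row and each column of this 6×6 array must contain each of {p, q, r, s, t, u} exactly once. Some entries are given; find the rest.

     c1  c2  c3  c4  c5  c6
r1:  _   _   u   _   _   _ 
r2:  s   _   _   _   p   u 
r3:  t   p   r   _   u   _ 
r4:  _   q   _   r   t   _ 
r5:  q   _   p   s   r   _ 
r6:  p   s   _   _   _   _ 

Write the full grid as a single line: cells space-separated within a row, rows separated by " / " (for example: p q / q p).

r t u p s q / s r q t p u / t p r q u s / u q s r t p / q u p s r t / p s t u q r

(r1,c1): row 1 has {u}; column 1 has {p,q,s,t}, so it must be r.
(r1,c2): row 1 has {r,u}; column 2 has {p,q,s}, so it must be t.
(r2,c2): row 2 has {p,s,u}; column 2 has {p,q,s,t}, so it must be r.
(r3,c4): row 3 has {p,r,t,u}; column 4 has {r,s}, so it must be q.
(r3,c6): row 3 has {p,q,r,t,u}; column 6 has {u}, so it must be s.
(r4,c1): row 4 has {q,r,t}; column 1 has {p,q,r,s,t}, so it must be u.
(r4,c3): row 4 has {q,r,t,u}; column 3 has {p,r,u}, so it must be s.
(r4,c6): row 4 has {q,r,s,t,u}; column 6 has {s,u}, so it must be p.
(r5,c2): row 5 has {p,q,r,s}; column 2 has {p,q,r,s,t}, so it must be u.
(r5,c6): row 5 has {p,q,r,s,u}; column 6 has {p,s,u}, so it must be t.
(r6,c5): row 6 has {p,s}; column 5 has {p,r,t,u}, so it must be q.
(r6,c6): row 6 has {p,q,s}; column 6 has {p,s,t,u}, so it must be r.
(r1,c4): row 1 has {r,t,u}; column 4 has {q,r,s}, so it must be p.
(r1,c5): row 1 has {p,r,t,u}; column 5 has {p,q,r,t,u}, so it must be s.
(r1,c6): row 1 has {p,r,s,t,u}; column 6 has {p,r,s,t,u}, so it must be q.
(r2,c4): row 2 has {p,r,s,u}; column 4 has {p,q,r,s}, so it must be t.
(r6,c3): row 6 has {p,q,r,s}; column 3 has {p,r,s,u}, so it must be t.
(r6,c4): row 6 has {p,q,r,s,t}; column 4 has {p,q,r,s,t}, so it must be u.
(r2,c3): row 2 has {p,r,s,t,u}; column 3 has {p,r,s,t,u}, so it must be q.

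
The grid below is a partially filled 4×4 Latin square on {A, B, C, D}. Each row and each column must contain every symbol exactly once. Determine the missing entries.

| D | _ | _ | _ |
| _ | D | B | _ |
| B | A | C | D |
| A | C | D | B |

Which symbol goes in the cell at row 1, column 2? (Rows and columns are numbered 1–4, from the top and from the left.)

B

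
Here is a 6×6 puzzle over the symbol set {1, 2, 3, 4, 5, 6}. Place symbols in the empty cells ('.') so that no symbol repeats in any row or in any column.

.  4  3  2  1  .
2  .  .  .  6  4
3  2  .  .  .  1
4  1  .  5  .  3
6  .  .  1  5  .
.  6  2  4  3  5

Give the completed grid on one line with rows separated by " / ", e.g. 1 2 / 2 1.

5 4 3 2 1 6 / 2 5 1 3 6 4 / 3 2 5 6 4 1 / 4 1 6 5 2 3 / 6 3 4 1 5 2 / 1 6 2 4 3 5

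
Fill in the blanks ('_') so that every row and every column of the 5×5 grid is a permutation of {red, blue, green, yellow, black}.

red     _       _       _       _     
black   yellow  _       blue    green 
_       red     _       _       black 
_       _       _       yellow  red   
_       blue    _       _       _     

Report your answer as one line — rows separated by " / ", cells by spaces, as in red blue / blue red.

red green yellow black blue / black yellow red blue green / yellow red blue green black / blue black green yellow red / green blue black red yellow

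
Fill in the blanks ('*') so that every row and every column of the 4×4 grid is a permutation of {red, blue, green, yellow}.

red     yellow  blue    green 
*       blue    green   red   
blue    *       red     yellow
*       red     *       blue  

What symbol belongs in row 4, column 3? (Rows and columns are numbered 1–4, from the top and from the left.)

yellow

At row 2, column 1: row 2 has {red,blue,green}; column 1 has {red,blue}; that leaves yellow.
At row 3, column 2: row 3 has {red,blue,yellow}; column 2 has {red,blue,yellow}; that leaves green.
At row 4, column 1: row 4 has {red,blue}; column 1 has {red,blue,yellow}; that leaves green.
At row 4, column 3: row 4 has {red,blue,green}; column 3 has {red,blue,green}; that leaves yellow.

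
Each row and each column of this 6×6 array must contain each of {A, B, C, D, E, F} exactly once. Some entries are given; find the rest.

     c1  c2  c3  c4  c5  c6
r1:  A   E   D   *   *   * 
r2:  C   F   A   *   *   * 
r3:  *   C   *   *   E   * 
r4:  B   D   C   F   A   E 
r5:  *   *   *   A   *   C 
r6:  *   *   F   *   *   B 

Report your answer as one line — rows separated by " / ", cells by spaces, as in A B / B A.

A E D B C F / C F A E B D / F C B D E A / B D C F A E / D B E A F C / E A F C D B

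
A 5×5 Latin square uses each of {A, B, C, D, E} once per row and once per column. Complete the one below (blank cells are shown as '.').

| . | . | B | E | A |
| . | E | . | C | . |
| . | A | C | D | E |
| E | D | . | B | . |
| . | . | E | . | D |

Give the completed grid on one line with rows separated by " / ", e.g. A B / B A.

D C B E A / A E D C B / B A C D E / E D A B C / C B E A D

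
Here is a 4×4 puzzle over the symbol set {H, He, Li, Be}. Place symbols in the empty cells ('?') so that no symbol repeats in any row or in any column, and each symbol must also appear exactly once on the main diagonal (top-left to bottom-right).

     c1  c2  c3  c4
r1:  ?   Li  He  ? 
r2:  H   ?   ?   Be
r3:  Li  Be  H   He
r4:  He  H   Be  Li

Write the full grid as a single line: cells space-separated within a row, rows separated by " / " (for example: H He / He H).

Be Li He H / H He Li Be / Li Be H He / He H Be Li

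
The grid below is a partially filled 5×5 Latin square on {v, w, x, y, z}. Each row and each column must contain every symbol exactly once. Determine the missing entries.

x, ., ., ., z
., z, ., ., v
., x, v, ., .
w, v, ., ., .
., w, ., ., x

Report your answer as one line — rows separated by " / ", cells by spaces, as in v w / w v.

x y w v z / y z x w v / z x v y w / w v z x y / v w y z x

row 1 has {x,z}; column 2 has {v,w,x,z} — only y is left for (r1,c2).
row 1 has {x,y,z}; column 3 has {v} — only w is left for (r1,c3).
row 1 has {w,x,y,z}; column 4 is empty so far — only v is left for (r1,c4).
row 2 has {v,z}; column 1 has {w,x} — only y is left for (r2,c1).
row 2 has {v,y,z}; column 3 has {v,w} — only x is left for (r2,c3).
row 2 has {v,x,y,z}; column 4 has {v} — only w is left for (r2,c4).
row 3 has {v,x}; column 1 has {w,x,y} — only z is left for (r3,c1).
row 3 has {v,x,z}; column 4 has {v,w} — only y is left for (r3,c4).
row 3 has {v,x,y,z}; column 5 has {v,x,z} — only w is left for (r3,c5).
row 4 has {v,w}; column 5 has {v,w,x,z} — only y is left for (r4,c5).
row 5 has {w,x}; column 1 has {w,x,y,z} — only v is left for (r5,c1).
row 5 has {v,w,x}; column 4 has {v,w,y} — only z is left for (r5,c4).
row 4 has {v,w,y}; column 3 has {v,w,x} — only z is left for (r4,c3).
row 4 has {v,w,y,z}; column 4 has {v,w,y,z} — only x is left for (r4,c4).
row 5 has {v,w,x,z}; column 3 has {v,w,x,z} — only y is left for (r5,c3).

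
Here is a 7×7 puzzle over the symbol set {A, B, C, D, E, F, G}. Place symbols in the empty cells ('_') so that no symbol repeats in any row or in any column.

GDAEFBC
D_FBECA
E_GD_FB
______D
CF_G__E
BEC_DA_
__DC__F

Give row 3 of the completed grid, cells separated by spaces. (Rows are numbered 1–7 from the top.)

E A G D C F B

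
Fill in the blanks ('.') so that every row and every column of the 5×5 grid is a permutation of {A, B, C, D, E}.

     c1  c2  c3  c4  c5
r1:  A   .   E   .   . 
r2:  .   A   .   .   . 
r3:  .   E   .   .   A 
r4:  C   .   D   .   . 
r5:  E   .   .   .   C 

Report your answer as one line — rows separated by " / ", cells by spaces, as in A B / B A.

(r4,c2) = B
(r4,c5) = E
(r5,c2) = D
(r1,c2) = C
(r4,c4) = A
(r5,c4) = B
(r1,c4) = D
(r1,c5) = B
(r2,c5) = D
(r3,c4) = C
(r5,c3) = A
(r2,c1) = B
(r2,c3) = C
(r2,c4) = E
(r3,c1) = D
(r3,c3) = B

A C E D B / B A C E D / D E B C A / C B D A E / E D A B C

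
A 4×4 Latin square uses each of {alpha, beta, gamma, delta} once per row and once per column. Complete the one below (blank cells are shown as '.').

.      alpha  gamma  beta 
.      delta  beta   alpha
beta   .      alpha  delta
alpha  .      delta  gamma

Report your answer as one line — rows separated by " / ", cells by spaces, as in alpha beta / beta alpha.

(r1,c1) = delta
(r2,c1) = gamma
(r3,c2) = gamma
(r4,c2) = beta

delta alpha gamma beta / gamma delta beta alpha / beta gamma alpha delta / alpha beta delta gamma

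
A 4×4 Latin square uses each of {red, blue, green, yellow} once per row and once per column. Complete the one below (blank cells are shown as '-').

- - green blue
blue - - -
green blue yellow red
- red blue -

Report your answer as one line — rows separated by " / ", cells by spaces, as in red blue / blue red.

red yellow green blue / blue green red yellow / green blue yellow red / yellow red blue green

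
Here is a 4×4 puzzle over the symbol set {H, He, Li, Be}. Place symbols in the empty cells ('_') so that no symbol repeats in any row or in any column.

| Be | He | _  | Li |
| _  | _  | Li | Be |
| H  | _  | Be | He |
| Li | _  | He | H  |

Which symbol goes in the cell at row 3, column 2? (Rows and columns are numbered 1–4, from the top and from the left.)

Li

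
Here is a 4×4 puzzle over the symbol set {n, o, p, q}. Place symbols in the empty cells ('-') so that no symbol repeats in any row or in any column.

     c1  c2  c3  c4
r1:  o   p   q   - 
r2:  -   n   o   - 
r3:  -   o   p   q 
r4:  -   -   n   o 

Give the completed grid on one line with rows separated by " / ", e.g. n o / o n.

o p q n / q n o p / n o p q / p q n o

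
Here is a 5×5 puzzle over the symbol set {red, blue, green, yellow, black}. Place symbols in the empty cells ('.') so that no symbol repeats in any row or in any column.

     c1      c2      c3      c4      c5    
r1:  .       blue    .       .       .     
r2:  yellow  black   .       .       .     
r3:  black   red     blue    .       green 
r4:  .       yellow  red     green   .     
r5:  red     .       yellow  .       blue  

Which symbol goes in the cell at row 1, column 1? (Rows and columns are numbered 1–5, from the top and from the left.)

(r1,c1) = green

green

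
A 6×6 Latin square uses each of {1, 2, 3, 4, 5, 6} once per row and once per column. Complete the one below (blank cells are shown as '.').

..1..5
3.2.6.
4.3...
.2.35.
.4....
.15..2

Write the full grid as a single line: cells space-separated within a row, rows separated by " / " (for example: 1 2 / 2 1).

(r2,c2) = 5
(r3,c2) = 6
(r3,c6) = 1
(r5,c3) = 6
(r5,c6) = 3
(r6,c1) = 6
(r6,c4) = 4
(r6,c5) = 3
(r1,c1) = 2
(r1,c2) = 3
(r1,c4) = 6
(r1,c5) = 4
(r2,c4) = 1
(r2,c6) = 4
(r3,c5) = 2
(r4,c1) = 1
(r4,c3) = 4
(r4,c6) = 6
(r5,c1) = 5
(r5,c4) = 2
(r5,c5) = 1
(r3,c4) = 5

2 3 1 6 4 5 / 3 5 2 1 6 4 / 4 6 3 5 2 1 / 1 2 4 3 5 6 / 5 4 6 2 1 3 / 6 1 5 4 3 2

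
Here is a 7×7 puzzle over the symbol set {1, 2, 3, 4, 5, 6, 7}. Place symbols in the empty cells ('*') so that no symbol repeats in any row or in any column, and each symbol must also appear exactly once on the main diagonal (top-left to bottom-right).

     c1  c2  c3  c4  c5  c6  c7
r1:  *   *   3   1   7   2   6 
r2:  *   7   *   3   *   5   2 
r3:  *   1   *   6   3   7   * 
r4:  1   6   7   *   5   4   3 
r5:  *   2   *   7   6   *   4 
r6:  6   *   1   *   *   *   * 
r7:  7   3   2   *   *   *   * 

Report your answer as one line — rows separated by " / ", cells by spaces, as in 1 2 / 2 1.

5 4 3 1 7 2 6 / 4 7 6 3 1 5 2 / 2 1 4 6 3 7 5 / 1 6 7 2 5 4 3 / 3 2 5 7 6 1 4 / 6 5 1 4 2 3 7 / 7 3 2 5 4 6 1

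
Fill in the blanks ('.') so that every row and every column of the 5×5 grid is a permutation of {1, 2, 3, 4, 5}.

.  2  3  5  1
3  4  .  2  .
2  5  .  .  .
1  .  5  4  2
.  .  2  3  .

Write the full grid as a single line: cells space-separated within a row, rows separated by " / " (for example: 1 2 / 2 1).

4 2 3 5 1 / 3 4 1 2 5 / 2 5 4 1 3 / 1 3 5 4 2 / 5 1 2 3 4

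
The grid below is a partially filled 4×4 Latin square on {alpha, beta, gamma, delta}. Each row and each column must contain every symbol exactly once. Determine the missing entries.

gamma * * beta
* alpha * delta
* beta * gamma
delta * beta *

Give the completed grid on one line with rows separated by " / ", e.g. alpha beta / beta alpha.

row 1 has {beta,gamma}; column 2 has {alpha,beta} — only delta is left for (r1,c2).
row 1 has {beta,gamma,delta}; column 3 has {beta} — only alpha is left for (r1,c3).
row 2 has {alpha,delta}; column 1 has {gamma,delta} — only beta is left for (r2,c1).
row 2 has {alpha,beta,delta}; column 3 has {alpha,beta} — only gamma is left for (r2,c3).
row 3 has {beta,gamma}; column 1 has {beta,gamma,delta} — only alpha is left for (r3,c1).
row 3 has {alpha,beta,gamma}; column 3 has {alpha,beta,gamma} — only delta is left for (r3,c3).
row 4 has {beta,delta}; column 2 has {alpha,beta,delta} — only gamma is left for (r4,c2).
row 4 has {beta,gamma,delta}; column 4 has {beta,gamma,delta} — only alpha is left for (r4,c4).

gamma delta alpha beta / beta alpha gamma delta / alpha beta delta gamma / delta gamma beta alpha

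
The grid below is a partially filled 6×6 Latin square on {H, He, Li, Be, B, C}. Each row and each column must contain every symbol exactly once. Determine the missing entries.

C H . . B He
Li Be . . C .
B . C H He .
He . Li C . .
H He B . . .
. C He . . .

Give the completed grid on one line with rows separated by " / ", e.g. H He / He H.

C H Be Li B He / Li Be H He C B / B Li C H He Be / He B Li C Be H / H He B Be Li C / Be C He B H Li

row 1 has {H,He,B,C}; column 3 has {He,Li,B,C} — only Be is left for (r1,c3).
row 1 has {H,He,Be,B,C}; column 4 has {H,C} — only Li is left for (r1,c4).
row 2 has {Li,Be,C}; column 3 has {He,Li,Be,B,C} — only H is left for (r2,c3).
row 2 has {H,Li,Be,C}; column 6 has {He} — only B is left for (r2,c6).
row 3 has {H,He,B,C}; column 2 has {H,He,Be,C} — only Li is left for (r3,c2).
row 3 has {H,He,Li,B,C}; column 6 has {He,B} — only Be is left for (r3,c6).
row 4 has {He,Li,C}; column 2 has {H,He,Li,Be,C} — only B is left for (r4,c2).
row 4 has {He,Li,B,C}; column 6 has {He,Be,B} — only H is left for (r4,c6).
row 5 has {H,He,B}; column 4 has {H,Li,C} — only Be is left for (r5,c4).
row 5 has {H,He,Be,B}; column 5 has {He,B,C} — only Li is left for (r5,c5).
row 5 has {H,He,Li,Be,B}; column 6 has {H,He,Be,B} — only C is left for (r5,c6).
row 6 has {He,C}; column 1 has {H,He,Li,B,C} — only Be is left for (r6,c1).
row 6 has {He,Be,C}; column 4 has {H,Li,Be,C} — only B is left for (r6,c4).
row 6 has {He,Be,B,C}; column 5 has {He,Li,B,C} — only H is left for (r6,c5).
row 6 has {H,He,Be,B,C}; column 6 has {H,He,Be,B,C} — only Li is left for (r6,c6).
row 2 has {H,Li,Be,B,C}; column 4 has {H,Li,Be,B,C} — only He is left for (r2,c4).
row 4 has {H,He,Li,B,C}; column 5 has {H,He,Li,B,C} — only Be is left for (r4,c5).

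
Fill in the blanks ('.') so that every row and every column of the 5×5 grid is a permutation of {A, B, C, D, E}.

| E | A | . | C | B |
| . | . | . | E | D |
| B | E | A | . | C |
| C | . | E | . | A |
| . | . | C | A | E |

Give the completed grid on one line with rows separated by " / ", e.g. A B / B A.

At row 1, column 3: row 1 has {A,B,C,E}; column 3 has {A,C,E}; that leaves D.
At row 2, column 1: row 2 has {D,E}; column 1 has {B,C,E}; that leaves A.
At row 2, column 3: row 2 has {A,D,E}; column 3 has {A,C,D,E}; that leaves B.
At row 3, column 4: row 3 has {A,B,C,E}; column 4 has {A,C,E}; that leaves D.
At row 4, column 4: row 4 has {A,C,E}; column 4 has {A,C,D,E}; that leaves B.
At row 5, column 1: row 5 has {A,C,E}; column 1 has {A,B,C,E}; that leaves D.
At row 5, column 2: row 5 has {A,C,D,E}; column 2 has {A,E}; that leaves B.
At row 2, column 2: row 2 has {A,B,D,E}; column 2 has {A,B,E}; that leaves C.
At row 4, column 2: row 4 has {A,B,C,E}; column 2 has {A,B,C,E}; that leaves D.

E A D C B / A C B E D / B E A D C / C D E B A / D B C A E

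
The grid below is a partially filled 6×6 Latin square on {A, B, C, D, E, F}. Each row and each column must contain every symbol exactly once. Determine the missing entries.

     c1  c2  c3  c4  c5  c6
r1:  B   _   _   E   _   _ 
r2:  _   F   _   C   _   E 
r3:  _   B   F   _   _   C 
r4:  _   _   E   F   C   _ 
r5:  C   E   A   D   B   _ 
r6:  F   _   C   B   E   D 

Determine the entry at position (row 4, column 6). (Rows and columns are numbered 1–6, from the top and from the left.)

(r1,c3) = D
(r2,c3) = B
(r3,c4) = A
(r3,c5) = D
(r5,c6) = F
(r6,c2) = A
(r1,c2) = C
(r1,c6) = A
(r2,c5) = A
(r3,c1) = E
(r4,c2) = D
(r4,c6) = B

B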